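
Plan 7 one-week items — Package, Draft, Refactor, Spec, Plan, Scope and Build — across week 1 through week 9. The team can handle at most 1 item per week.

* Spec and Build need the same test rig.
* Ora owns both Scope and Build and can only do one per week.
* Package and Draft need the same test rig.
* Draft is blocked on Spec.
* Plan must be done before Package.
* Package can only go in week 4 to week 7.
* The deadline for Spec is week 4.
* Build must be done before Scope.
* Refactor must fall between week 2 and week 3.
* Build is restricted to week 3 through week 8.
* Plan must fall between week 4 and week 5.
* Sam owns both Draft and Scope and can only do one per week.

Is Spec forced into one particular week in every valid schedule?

Spec can be week 1 (e.g. Package -> week 5, Draft -> week 6, Spec -> week 1, Build -> week 3, Refactor -> week 2, Scope -> week 7, Plan -> week 4) or week 2 (e.g. Build -> week 6; Package -> week 5; Refactor -> week 3; Scope -> week 8; Plan -> week 4; Draft -> week 7; Spec -> week 2).

No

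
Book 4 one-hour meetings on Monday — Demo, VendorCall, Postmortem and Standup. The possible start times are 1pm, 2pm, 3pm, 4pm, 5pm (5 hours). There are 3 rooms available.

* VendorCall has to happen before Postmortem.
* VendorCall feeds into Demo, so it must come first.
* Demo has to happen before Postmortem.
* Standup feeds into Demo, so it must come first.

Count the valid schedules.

Splitting on Demo: it can be 2pm (3), 3pm (8), 4pm (9). Listing each branch's schedules as (VendorCall, Postmortem, Standup):
Demo=2pm: (1pm,3pm,1pm) (1pm,4pm,1pm) (1pm,5pm,1pm) — 3.
Demo=3pm: (1pm,4pm,1pm) (1pm,4pm,2pm) (1pm,5pm,1pm) (1pm,5pm,2pm) (2pm,4pm,1pm) (2pm,4pm,2pm) (2pm,5pm,1pm) (2pm,5pm,2pm) — 8.
Demo=4pm: (1pm,5pm,1pm) (1pm,5pm,2pm) (1pm,5pm,3pm) (2pm,5pm,1pm) (2pm,5pm,2pm) (2pm,5pm,3pm) (3pm,5pm,1pm) (3pm,5pm,2pm) (3pm,5pm,3pm) — 9.
Summing: 3 + 8 + 9 = 20.

20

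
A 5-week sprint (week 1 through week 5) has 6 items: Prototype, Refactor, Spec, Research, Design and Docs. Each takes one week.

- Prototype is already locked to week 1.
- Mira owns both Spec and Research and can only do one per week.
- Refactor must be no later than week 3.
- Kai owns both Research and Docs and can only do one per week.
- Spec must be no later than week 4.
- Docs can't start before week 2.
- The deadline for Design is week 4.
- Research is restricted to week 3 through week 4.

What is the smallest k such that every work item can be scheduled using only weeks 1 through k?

Research can't be placed before week 3, so the schedule must run through at least week 3.
3 works (last occupied week: week 3): for example Spec -> week 1, Research -> week 3, Design -> week 1, Refactor -> week 1, Docs -> week 2, Prototype -> week 1.

3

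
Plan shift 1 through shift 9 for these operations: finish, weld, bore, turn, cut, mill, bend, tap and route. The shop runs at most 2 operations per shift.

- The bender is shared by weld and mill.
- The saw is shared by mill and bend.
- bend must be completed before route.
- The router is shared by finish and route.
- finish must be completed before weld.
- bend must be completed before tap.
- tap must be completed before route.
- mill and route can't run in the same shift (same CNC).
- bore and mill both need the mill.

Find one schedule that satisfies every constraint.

route in shift 3, finish in shift 1, mill in shift 5, cut in shift 4, bend in shift 1, weld in shift 2, tap in shift 2, bore in shift 3, turn in shift 4

Checking: finish(shift 1) before weld(shift 2); bend(shift 1) before route(shift 3); tap(shift 2) before route(shift 3); bend(shift 1) before tap(shift 2); finish(shift 1) != route(shift 3); mill(shift 5) != bend(shift 1); mill(shift 5) != route(shift 3); weld(shift 2) != mill(shift 5); bore(shift 3) != mill(shift 5); max 2 per shift (cap 2).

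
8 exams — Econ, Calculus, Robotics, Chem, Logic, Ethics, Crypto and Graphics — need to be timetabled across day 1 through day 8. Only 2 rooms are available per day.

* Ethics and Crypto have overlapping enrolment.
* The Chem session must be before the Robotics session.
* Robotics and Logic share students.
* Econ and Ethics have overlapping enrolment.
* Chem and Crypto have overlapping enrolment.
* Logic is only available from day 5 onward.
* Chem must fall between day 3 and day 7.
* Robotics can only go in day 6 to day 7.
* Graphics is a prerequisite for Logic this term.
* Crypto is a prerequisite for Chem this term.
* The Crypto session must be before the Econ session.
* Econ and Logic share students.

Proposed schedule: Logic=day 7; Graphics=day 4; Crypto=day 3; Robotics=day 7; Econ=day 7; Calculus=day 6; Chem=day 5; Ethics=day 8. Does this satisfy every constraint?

No — it violates: Robotics and Logic share students

Only 2 rooms are available per day — violated.
The Chem session must be before the Robotics session — holds.
Robotics can only go in day 6 to day 7 — holds.
Chem and Crypto have overlapping enrolment — holds.
Econ and Logic share students — violated.
Econ and Ethics have overlapping enrolment — holds.
Logic is only available from day 5 onward — holds.
Crypto is a prerequisite for Chem this term — holds.
Robotics and Logic share students — violated.
The Crypto session must be before the Econ session — holds.
Chem must fall between day 3 and day 7 — holds.
Graphics is a prerequisite for Logic this term — holds.
Ethics and Crypto have overlapping enrolment — holds.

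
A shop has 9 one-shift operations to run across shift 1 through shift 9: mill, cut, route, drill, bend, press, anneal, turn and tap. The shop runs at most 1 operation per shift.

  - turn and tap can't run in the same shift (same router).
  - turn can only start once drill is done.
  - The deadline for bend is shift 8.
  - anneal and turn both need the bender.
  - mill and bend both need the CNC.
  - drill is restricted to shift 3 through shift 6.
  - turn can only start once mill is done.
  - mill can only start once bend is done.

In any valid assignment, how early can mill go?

shift 2

Precedence pushes mill to at least shift 2; downstream work caps mill at shift 8.
mill at shift 2 is achievable: anneal -> shift 8; press -> shift 7; route -> shift 6; bend -> shift 1; mill -> shift 2; turn -> shift 4; drill -> shift 3; cut -> shift 5; tap -> shift 9.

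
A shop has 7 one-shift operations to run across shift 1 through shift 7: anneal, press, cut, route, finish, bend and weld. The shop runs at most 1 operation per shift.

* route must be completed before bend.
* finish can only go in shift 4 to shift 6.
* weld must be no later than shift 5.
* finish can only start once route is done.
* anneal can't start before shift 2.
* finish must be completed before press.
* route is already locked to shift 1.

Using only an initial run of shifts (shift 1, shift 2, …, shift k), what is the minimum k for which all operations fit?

7

The precedence chain requires at least 3 distinct shifts.
With at most 1 per shift and 7 operations, at least 7 shifts are needed.
Propagating the time windows through the other constraints, press can't land before shift 5, so the schedule must run through at least shift 5.
7 works (last occupied shift: shift 7): for example finish=shift 4, anneal=shift 3, press=shift 5, bend=shift 6, route=shift 1, weld=shift 2, cut=shift 7.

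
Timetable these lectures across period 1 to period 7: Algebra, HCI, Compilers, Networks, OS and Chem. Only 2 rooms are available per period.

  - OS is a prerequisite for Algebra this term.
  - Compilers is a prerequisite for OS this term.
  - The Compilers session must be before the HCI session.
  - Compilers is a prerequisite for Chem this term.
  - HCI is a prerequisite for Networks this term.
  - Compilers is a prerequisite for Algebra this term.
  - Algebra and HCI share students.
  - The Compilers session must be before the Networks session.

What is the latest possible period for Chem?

period 7

Precedence pushes Chem to at least period 2.
Chem at period 7 is achievable: Networks in period 3; HCI in period 2; OS in period 2; Chem in period 7; Algebra in period 3; Compilers in period 1.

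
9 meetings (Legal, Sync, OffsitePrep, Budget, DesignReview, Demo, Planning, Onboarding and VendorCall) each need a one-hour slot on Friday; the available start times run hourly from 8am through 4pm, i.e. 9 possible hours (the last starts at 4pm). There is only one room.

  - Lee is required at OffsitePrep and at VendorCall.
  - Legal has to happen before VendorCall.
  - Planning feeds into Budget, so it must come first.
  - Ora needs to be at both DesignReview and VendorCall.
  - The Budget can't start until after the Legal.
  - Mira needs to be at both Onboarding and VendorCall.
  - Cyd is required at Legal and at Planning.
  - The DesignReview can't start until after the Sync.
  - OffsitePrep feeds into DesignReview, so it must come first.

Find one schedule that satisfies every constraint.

Planning -> 9am, Demo -> 3pm, VendorCall -> 2pm, Onboarding -> 4pm, OffsitePrep -> 12pm, Budget -> 10am, Legal -> 8am, Sync -> 11am, DesignReview -> 1pm

Checking: OffsitePrep(12pm) before DesignReview(1pm); Legal(8am) before VendorCall(2pm); Planning(9am) before Budget(10am); Sync(11am) before DesignReview(1pm); Legal(8am) before Budget(10am); OffsitePrep(12pm) != VendorCall(2pm); DesignReview(1pm) != VendorCall(2pm); Onboarding(4pm) != VendorCall(2pm); Legal(8am) != Planning(9am); max 1 per hour (cap 1).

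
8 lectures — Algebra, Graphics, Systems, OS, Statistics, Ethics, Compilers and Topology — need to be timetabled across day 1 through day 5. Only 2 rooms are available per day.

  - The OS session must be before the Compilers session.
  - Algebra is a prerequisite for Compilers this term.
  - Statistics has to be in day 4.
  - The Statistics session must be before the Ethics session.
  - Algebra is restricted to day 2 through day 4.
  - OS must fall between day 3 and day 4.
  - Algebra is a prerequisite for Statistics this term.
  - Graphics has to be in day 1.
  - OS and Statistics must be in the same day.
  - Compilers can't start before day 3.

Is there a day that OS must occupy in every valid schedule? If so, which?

day 4

OS is available from day 3; OS must be in the same day as Statistics, which can't be before day 4, so OS is at least day 4; OS's own window allows nothing later than day 4.
So OS is pinned to day 4.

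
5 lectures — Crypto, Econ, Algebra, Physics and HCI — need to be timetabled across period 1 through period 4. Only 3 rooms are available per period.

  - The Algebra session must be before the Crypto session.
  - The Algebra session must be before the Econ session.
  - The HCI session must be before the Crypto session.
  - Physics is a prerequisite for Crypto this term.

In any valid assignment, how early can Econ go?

Precedence pushes Econ to at least period 2.
Econ at period 2 is achievable: Crypto in period 2; Algebra in period 1; Physics in period 1; HCI in period 1; Econ in period 2.

period 2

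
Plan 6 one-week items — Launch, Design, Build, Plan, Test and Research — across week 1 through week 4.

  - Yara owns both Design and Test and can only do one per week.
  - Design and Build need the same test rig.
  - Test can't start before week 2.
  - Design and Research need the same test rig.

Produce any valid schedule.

Plan in week 1, Launch in week 1, Research in week 2, Build in week 2, Design in week 1, Test in week 2

Checking: Design(week 1) != Build(week 2); Design(week 1) != Test(week 2); Design(week 1) != Research(week 2); Test=week 2 in [week 2,week 4].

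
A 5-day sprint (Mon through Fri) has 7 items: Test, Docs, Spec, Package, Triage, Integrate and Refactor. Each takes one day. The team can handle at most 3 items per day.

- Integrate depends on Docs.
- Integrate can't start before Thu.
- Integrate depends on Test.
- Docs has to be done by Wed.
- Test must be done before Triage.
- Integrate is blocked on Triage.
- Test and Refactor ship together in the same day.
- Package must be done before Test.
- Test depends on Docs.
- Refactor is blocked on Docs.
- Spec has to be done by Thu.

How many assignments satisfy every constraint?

28

Splitting on Test: it can be Tue (12), Wed (16). Listing each branch's schedules as (Docs, Spec, Package, Triage, Integrate, Refactor):
Test=Tue: (Mon,Mon,Mon,Wed,Thu,Tue) (Mon,Mon,Mon,Wed,Fri,Tue) (Mon,Mon,Mon,Thu,Fri,Tue) (Mon,Tue,Mon,Wed,Thu,Tue) (Mon,Tue,Mon,Wed,Fri,Tue) (Mon,Tue,Mon,Thu,Fri,Tue) (Mon,Wed,Mon,Wed,Thu,Tue) (Mon,Wed,Mon,Wed,Fri,Tue) (Mon,Wed,Mon,Thu,Fri,Tue) (Mon,Thu,Mon,Wed,Thu,Tue) (Mon,Thu,Mon,Wed,Fri,Tue) (Mon,Thu,Mon,Thu,Fri,Tue) — 12.
Test=Wed: (Mon,Mon,Mon,Thu,Fri,Wed) (Mon,Mon,Tue,Thu,Fri,Wed) (Mon,Tue,Mon,Thu,Fri,Wed) (Mon,Tue,Tue,Thu,Fri,Wed) (Mon,Wed,Mon,Thu,Fri,Wed) (Mon,Wed,Tue,Thu,Fri,Wed) (Mon,Thu,Mon,Thu,Fri,Wed) (Mon,Thu,Tue,Thu,Fri,Wed) (Tue,Mon,Mon,Thu,Fri,Wed) (Tue,Mon,Tue,Thu,Fri,Wed) (Tue,Tue,Mon,Thu,Fri,Wed) (Tue,Tue,Tue,Thu,Fri,Wed) (Tue,Wed,Mon,Thu,Fri,Wed) (Tue,Wed,Tue,Thu,Fri,Wed) (Tue,Thu,Mon,Thu,Fri,Wed) (Tue,Thu,Tue,Thu,Fri,Wed) — 16.
Summing: 12 + 16 = 28.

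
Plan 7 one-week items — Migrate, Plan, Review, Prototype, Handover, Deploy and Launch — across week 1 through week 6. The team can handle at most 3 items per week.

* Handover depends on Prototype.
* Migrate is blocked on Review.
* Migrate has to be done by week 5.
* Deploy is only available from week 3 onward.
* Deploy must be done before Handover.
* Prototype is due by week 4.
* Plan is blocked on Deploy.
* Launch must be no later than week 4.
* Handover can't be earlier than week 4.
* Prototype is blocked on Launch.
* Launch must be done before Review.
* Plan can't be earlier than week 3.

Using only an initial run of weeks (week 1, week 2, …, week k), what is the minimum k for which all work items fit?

4 weeks

The precedence chain requires at least 3 distinct weeks.
With at most 3 per week and 7 work items, at least 3 weeks are needed.
Handover can't be placed before week 4, so the schedule must run through at least week 4.
4 works (last occupied week: week 4): for example Deploy -> week 3; Migrate -> week 3; Launch -> week 1; Prototype -> week 2; Review -> week 2; Handover -> week 4; Plan -> week 4.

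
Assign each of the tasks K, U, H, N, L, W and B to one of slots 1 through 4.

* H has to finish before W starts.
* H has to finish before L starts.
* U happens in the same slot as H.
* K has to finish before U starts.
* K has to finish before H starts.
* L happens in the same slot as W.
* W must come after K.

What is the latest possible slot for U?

3

Precedence pushes U to at least 2; U must be in the same slot as H, which can't be after 3, so U is at most 3.
U at 3 is achievable: W in 4, U in 3, N in 1, B in 1, L in 4, H in 3, K in 1.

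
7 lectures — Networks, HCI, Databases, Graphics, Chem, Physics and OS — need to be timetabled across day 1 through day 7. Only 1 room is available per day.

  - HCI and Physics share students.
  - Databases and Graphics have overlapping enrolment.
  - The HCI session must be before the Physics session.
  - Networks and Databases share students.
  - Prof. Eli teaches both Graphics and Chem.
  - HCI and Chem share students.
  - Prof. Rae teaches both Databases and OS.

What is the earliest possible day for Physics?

Precedence pushes Physics to at least day 2.
Physics at day 2 is achievable: HCI=day 1, Physics=day 2, OS=day 7, Graphics=day 5, Networks=day 3, Databases=day 4, Chem=day 6.

day 2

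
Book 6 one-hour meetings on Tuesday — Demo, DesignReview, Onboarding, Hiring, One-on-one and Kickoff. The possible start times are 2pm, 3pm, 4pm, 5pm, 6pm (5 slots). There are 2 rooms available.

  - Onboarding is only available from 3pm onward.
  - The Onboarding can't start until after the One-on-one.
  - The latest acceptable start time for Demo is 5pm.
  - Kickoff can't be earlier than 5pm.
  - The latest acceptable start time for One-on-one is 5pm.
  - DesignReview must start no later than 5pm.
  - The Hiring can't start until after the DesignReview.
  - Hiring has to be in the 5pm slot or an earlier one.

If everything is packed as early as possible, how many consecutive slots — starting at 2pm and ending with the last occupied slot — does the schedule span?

The precedence chain requires at least 2 distinct slots.
With at most 2 per slot and 6 meetings, at least 3 slots are needed.
Kickoff can't be placed before 5pm — that is slot 4 counting from 2pm — so the schedule must run through at least 4 slots.
4 works (last occupied slot: 5pm): for example Demo=4pm, Kickoff=5pm, Onboarding=3pm, DesignReview=2pm, Hiring=3pm, One-on-one=2pm.

4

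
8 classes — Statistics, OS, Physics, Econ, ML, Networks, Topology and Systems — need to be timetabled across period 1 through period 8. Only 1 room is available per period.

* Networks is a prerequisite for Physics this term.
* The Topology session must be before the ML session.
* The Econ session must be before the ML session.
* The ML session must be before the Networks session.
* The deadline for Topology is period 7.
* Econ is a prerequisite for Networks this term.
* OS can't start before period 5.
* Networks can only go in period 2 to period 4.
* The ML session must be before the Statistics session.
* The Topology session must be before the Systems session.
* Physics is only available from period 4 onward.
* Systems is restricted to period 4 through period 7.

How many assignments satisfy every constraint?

36

Splitting on Statistics: it can be period 5 (8), period 6 (8), period 7 (8), period 8 (12). Listing each branch's schedules as (OS, Physics, Econ, ML, Networks, Topology, Systems) by period number:
Statistics=period 5: (6,8,1,3,4,2,7) (6,8,2,3,4,1,7) (7,8,1,3,4,2,6) (7,8,2,3,4,1,6) (8,6,1,3,4,2,7) (8,6,2,3,4,1,7) (8,7,1,3,4,2,6) (8,7,2,3,4,1,6) — 8.
Statistics=period 6: (5,8,1,3,4,2,7) (5,8,2,3,4,1,7) (7,8,1,3,4,2,5) (7,8,2,3,4,1,5) (8,5,1,3,4,2,7) (8,5,2,3,4,1,7) (8,7,1,3,4,2,5) (8,7,2,3,4,1,5) — 8.
Statistics=period 7: (5,8,1,3,4,2,6) (5,8,2,3,4,1,6) (6,8,1,3,4,2,5) (6,8,2,3,4,1,5) (8,5,1,3,4,2,6) (8,5,2,3,4,1,6) (8,6,1,3,4,2,5) (8,6,2,3,4,1,5) — 8.
Statistics=period 8: (5,6,1,3,4,2,7) (5,6,2,3,4,1,7) (5,7,1,3,4,2,6) (5,7,2,3,4,1,6) (6,5,1,3,4,2,7) (6,5,2,3,4,1,7) (6,7,1,3,4,2,5) (6,7,2,3,4,1,5) (7,5,1,3,4,2,6) (7,5,2,3,4,1,6) (7,6,1,3,4,2,5) (7,6,2,3,4,1,5) — 12.
Summing: 8 + 8 + 8 + 12 = 36.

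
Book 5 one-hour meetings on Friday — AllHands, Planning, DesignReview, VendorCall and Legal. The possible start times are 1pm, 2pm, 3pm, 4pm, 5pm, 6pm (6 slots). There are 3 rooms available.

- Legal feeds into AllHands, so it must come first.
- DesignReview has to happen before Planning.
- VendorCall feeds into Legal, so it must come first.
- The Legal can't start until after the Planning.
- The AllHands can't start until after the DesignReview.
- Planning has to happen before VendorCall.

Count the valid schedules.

Splitting on AllHands: it can be 5pm (1), 6pm (5). Listing each branch's schedules as (Planning, DesignReview, VendorCall, Legal):
AllHands=5pm: (2pm,1pm,3pm,4pm) — 1.
AllHands=6pm: (2pm,1pm,3pm,4pm) (2pm,1pm,3pm,5pm) (2pm,1pm,4pm,5pm) (3pm,1pm,4pm,5pm) (3pm,2pm,4pm,5pm) — 5.
Summing: 1 + 5 = 6.

6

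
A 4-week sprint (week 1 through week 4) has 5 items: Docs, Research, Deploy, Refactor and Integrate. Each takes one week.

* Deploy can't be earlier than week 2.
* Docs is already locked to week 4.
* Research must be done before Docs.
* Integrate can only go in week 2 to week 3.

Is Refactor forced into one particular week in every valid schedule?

Refactor can be week 1 (e.g. Deploy -> week 2; Integrate -> week 2; Refactor -> week 1; Docs -> week 4; Research -> week 1) or week 2 (e.g. Refactor=week 2, Research=week 1, Docs=week 4, Integrate=week 2, Deploy=week 2).

No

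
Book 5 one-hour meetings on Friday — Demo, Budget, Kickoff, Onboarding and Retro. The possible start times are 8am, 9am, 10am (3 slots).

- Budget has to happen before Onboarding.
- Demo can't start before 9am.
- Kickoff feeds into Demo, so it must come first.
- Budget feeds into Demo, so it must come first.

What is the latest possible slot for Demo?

Demo is available from 9am.
Demo at 10am is achievable: Budget=8am, Onboarding=9am, Retro=8am, Kickoff=8am, Demo=10am.

10am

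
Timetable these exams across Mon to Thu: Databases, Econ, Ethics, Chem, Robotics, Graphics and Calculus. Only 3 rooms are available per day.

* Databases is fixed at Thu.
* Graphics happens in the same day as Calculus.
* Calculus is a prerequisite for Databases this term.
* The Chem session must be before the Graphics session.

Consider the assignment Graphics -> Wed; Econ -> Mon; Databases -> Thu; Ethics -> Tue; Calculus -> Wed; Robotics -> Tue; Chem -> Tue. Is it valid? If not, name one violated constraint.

Yes, all constraints hold

Only 3 rooms are available per day — holds.
Calculus is a prerequisite for Databases this term — holds.
Databases is fixed at Thu — holds.
The Chem session must be before the Graphics session — holds.
Graphics happens in the same day as Calculus — holds.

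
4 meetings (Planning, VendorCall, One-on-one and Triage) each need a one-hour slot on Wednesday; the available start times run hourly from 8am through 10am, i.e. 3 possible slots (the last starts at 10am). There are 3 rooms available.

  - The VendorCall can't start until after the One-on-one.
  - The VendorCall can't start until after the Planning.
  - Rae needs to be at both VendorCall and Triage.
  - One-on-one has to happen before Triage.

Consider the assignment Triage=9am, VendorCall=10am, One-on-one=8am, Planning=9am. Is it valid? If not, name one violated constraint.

Valid

One-on-one has to happen before Triage — holds.
The VendorCall can't start until after the Planning — holds.
Rae needs to be at both VendorCall and Triage — holds.
There are 3 rooms available — holds.
The VendorCall can't start until after the One-on-one — holds.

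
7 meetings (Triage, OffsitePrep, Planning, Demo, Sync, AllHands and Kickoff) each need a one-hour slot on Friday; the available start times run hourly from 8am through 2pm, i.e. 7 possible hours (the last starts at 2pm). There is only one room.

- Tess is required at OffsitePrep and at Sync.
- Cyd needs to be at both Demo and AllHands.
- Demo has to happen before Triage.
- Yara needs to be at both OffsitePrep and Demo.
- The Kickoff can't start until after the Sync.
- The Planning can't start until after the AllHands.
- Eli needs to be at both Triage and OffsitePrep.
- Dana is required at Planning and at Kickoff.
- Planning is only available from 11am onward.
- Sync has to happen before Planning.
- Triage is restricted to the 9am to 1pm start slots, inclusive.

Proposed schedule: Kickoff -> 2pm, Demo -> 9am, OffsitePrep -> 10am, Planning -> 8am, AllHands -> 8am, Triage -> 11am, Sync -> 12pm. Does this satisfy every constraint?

Tess is required at OffsitePrep and at Sync — holds.
There is only one room — violated.
Triage is restricted to the 9am to 1pm start slots, inclusive — holds.
Demo has to happen before Triage — holds.
The Kickoff can't start until after the Sync — holds.
Yara needs to be at both OffsitePrep and Demo — holds.
Planning is only available from 11am onward — violated.
Cyd needs to be at both Demo and AllHands — holds.
The Planning can't start until after the AllHands — violated.
Eli needs to be at both Triage and OffsitePrep — holds.
Dana is required at Planning and at Kickoff — holds.
Sync has to happen before Planning — violated.

No. Planning is only available from 11am onward is not satisfied.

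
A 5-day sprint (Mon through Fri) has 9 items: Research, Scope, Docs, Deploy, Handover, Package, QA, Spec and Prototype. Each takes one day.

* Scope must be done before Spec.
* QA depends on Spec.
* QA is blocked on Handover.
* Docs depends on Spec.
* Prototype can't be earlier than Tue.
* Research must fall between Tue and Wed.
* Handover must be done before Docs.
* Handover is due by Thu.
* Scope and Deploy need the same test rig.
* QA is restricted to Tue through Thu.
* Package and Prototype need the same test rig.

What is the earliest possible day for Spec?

Tue

Precedence pushes Spec to at least Tue; downstream work caps Spec at Wed.
Spec at Tue is achievable: Package in Mon; QA in Wed; Handover in Mon; Research in Tue; Prototype in Tue; Docs in Wed; Scope in Mon; Spec in Tue; Deploy in Tue.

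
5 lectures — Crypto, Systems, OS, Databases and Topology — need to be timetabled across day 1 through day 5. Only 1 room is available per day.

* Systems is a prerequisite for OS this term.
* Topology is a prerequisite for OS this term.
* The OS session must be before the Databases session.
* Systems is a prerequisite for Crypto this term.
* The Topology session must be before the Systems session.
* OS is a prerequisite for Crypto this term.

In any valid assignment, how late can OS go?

day 3

Precedence pushes OS to at least day 3; downstream work caps OS at day 4.
OS at day 3 is achievable: Databases in day 5; Topology in day 1; OS in day 3; Crypto in day 4; Systems in day 2.
Nothing later works — the capacity limit rule out every day after day 3.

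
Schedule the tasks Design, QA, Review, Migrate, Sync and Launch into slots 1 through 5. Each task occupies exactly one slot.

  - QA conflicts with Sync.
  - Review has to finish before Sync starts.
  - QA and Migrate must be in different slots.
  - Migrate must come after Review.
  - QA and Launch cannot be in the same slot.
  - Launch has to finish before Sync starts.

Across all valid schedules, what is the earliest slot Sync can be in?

2

Precedence pushes Sync to at least 2.
Sync at 2 is achievable: Review in 1, QA in 3, Design in 1, Migrate in 2, Launch in 1, Sync in 2.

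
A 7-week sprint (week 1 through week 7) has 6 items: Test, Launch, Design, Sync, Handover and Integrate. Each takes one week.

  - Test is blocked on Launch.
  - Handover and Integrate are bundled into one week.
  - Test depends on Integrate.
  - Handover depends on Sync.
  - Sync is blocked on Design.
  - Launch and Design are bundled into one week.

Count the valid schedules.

Splitting on Test: it can be week 4 (1), week 5 (4), week 6 (10), week 7 (20). Listing each branch's schedules as (Launch, Design, Sync, Handover, Integrate) by week number:
Test=week 4: (1,1,2,3,3) — 1.
Test=week 5: (1,1,2,3,3) (1,1,2,4,4) (1,1,3,4,4) (2,2,3,4,4) — 4.
Test=week 6: (1,1,2,3,3) (1,1,2,4,4) (1,1,2,5,5) (1,1,3,4,4) (1,1,3,5,5) (1,1,4,5,5) (2,2,3,4,4) (2,2,3,5,5) (2,2,4,5,5) (3,3,4,5,5) — 10.
Test=week 7: (1,1,2,3,3) (1,1,2,4,4) (1,1,2,5,5) (1,1,2,6,6) (1,1,3,4,4) (1,1,3,5,5) (1,1,3,6,6) (1,1,4,5,5) (1,1,4,6,6) (1,1,5,6,6) (2,2,3,4,4) (2,2,3,5,5) (2,2,3,6,6) (2,2,4,5,5) (2,2,4,6,6) (2,2,5,6,6) (3,3,4,5,5) (3,3,4,6,6) (3,3,5,6,6) (4,4,5,6,6) — 20.
Summing: 1 + 4 + 10 + 20 = 35.

35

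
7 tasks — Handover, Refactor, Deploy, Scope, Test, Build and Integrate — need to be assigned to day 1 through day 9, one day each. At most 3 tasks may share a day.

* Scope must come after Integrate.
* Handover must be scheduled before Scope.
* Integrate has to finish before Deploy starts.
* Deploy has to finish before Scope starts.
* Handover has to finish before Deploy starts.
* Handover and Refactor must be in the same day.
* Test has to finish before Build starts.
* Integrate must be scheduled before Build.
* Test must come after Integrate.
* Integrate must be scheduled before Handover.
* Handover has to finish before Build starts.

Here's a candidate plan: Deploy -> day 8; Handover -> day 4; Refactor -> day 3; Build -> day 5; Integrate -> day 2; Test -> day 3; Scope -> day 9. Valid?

Invalid. Handover and Refactor must be in the same day.

Integrate must be scheduled before Build — holds.
Test must come after Integrate — holds.
Integrate has to finish before Deploy starts — holds.
Deploy has to finish before Scope starts — holds.
Handover has to finish before Deploy starts — holds.
Handover must be scheduled before Scope — holds.
At most 3 tasks may share a day — holds.
Integrate must be scheduled before Handover — holds.
Handover and Refactor must be in the same day — violated.
Scope must come after Integrate — holds.
Test has to finish before Build starts — holds.
Handover has to finish before Build starts — holds.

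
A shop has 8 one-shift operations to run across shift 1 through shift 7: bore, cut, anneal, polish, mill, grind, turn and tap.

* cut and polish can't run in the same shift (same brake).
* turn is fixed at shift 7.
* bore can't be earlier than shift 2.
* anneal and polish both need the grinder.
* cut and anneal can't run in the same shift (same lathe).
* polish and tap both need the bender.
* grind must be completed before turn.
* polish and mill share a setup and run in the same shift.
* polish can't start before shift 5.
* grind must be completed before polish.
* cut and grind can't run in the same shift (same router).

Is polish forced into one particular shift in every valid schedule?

No

polish can be shift 5 (e.g. anneal in shift 1, polish in shift 5, bore in shift 2, mill in shift 5, turn in shift 7, grind in shift 1, cut in shift 2, tap in shift 1) or shift 6 (e.g. mill -> shift 6, tap -> shift 1, bore -> shift 2, polish -> shift 6, cut -> shift 2, grind -> shift 1, turn -> shift 7, anneal -> shift 1).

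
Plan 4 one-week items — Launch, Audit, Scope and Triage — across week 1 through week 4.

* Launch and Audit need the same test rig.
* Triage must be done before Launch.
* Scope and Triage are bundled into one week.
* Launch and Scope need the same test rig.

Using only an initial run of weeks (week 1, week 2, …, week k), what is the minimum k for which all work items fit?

The precedence chain requires at least 2 distinct weeks.
2 works (last occupied week: week 2): for example Launch=week 2, Audit=week 1, Scope=week 1, Triage=week 1.

2 weeks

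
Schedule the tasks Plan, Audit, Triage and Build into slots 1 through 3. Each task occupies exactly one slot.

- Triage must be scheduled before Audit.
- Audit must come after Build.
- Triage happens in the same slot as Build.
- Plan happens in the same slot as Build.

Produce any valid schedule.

Triage -> 1, Audit -> 2, Plan -> 1, Build -> 1

Checking: Build(1) before Audit(2); Triage(1) before Audit(2); Triage = Build = 1; Plan = Build = 1.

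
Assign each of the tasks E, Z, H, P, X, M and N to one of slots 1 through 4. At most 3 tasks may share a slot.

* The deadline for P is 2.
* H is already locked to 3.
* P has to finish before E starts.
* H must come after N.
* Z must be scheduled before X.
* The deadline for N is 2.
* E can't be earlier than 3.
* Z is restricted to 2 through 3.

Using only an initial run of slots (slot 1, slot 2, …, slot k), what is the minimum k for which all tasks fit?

3 slots

The precedence chain requires at least 2 distinct slots.
With at most 3 per slot and 7 tasks, at least 3 slots are needed.
E can't be placed before 3, so the schedule must run through at least slot 3.
3 works (last occupied slot: 3): for example P=1; Z=2; M=1; H=3; N=1; X=3; E=3.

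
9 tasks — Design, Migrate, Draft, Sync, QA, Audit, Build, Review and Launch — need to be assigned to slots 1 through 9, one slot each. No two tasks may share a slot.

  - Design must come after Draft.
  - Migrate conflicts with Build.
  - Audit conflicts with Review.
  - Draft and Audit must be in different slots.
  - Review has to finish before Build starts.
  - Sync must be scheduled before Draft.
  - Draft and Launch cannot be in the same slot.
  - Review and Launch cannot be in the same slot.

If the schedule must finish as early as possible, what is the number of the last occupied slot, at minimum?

The precedence chain requires at least 3 distinct slots.
With at most 1 per slot and 9 tasks, at least 9 slots are needed.
9 works (last occupied slot: 9): for example Build in 5, Review in 4, QA in 7, Migrate in 6, Sync in 1, Design in 3, Draft in 2, Audit in 8, Launch in 9.

slot 9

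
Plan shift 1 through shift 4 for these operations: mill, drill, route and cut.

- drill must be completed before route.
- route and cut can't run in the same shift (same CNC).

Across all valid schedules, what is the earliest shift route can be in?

shift 2

Precedence pushes route to at least shift 2.
route at shift 2 is achievable: mill=shift 1; route=shift 2; cut=shift 1; drill=shift 1.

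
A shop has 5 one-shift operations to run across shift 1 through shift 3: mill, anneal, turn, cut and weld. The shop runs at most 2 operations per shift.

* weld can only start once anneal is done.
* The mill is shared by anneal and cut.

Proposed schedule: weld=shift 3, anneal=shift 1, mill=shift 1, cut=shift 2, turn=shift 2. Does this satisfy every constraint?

Yes

The mill is shared by anneal and cut — holds.
The shop runs at most 2 operations per shift — holds.
weld can only start once anneal is done — holds.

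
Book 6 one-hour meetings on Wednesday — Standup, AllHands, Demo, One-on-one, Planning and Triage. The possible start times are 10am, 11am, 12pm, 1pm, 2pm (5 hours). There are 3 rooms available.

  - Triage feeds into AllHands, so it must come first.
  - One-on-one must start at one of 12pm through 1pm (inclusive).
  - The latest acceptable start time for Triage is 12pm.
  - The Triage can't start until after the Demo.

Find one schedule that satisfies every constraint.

Demo -> 10am; One-on-one -> 12pm; AllHands -> 12pm; Triage -> 11am; Planning -> 10am; Standup -> 10am

Checking: Demo(10am) before Triage(11am); Triage(11am) before AllHands(12pm); Triage=11am in [10am,12pm]; One-on-one=12pm in [12pm,1pm]; max 3 per hour (cap 3).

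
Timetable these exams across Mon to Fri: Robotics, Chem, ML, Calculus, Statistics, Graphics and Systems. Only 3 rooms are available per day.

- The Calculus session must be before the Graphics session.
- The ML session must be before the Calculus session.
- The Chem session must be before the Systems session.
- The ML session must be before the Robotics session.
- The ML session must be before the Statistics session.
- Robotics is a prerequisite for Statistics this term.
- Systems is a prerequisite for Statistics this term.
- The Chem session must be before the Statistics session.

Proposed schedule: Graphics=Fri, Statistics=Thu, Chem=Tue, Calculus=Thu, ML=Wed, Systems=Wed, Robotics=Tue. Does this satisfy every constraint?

The Chem session must be before the Systems session — holds.
The Chem session must be before the Statistics session — holds.
Robotics is a prerequisite for Statistics this term — holds.
Only 3 rooms are available per day — holds.
The ML session must be before the Robotics session — violated.
Systems is a prerequisite for Statistics this term — holds.
The ML session must be before the Statistics session — holds.
The ML session must be before the Calculus session — holds.
The Calculus session must be before the Graphics session — holds.

No. The ML session must be before the Robotics session is not satisfied.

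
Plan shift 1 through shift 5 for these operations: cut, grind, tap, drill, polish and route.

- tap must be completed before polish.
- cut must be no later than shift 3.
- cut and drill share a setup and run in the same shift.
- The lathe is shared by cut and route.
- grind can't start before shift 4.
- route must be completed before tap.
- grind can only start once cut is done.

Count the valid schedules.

40

Splitting on cut: it can be shift 1 (8), shift 2 (14), shift 3 (18). Listing each branch's schedules as (grind, tap, drill, polish, route) by shift number:
cut=shift 1: (4,3,1,4,2) (4,3,1,5,2) (4,4,1,5,2) (4,4,1,5,3) (5,3,1,4,2) (5,3,1,5,2) (5,4,1,5,2) (5,4,1,5,3) — 8.
cut=shift 2: (4,2,2,3,1) (4,2,2,4,1) (4,2,2,5,1) (4,3,2,4,1) (4,3,2,5,1) (4,4,2,5,1) (4,4,2,5,3) (5,2,2,3,1) (5,2,2,4,1) (5,2,2,5,1) (5,3,2,4,1) (5,3,2,5,1) (5,4,2,5,1) (5,4,2,5,3) — 14.
cut=shift 3: (4,2,3,3,1) (4,2,3,4,1) (4,2,3,5,1) (4,3,3,4,1) (4,3,3,4,2) (4,3,3,5,1) (4,3,3,5,2) (4,4,3,5,1) (4,4,3,5,2) (5,2,3,3,1) (5,2,3,4,1) (5,2,3,5,1) (5,3,3,4,1) (5,3,3,4,2) (5,3,3,5,1) (5,3,3,5,2) (5,4,3,5,1) (5,4,3,5,2) — 18.
Summing: 8 + 14 + 18 = 40.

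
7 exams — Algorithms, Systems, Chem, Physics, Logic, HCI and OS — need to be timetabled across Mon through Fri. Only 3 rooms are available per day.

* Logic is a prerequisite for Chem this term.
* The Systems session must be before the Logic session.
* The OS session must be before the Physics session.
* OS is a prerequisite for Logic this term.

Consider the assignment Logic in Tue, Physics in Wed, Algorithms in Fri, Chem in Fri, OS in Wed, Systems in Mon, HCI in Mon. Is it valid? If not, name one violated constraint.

No. OS is a prerequisite for Logic this term is not satisfied.

Logic is a prerequisite for Chem this term — holds.
The Systems session must be before the Logic session — holds.
Only 3 rooms are available per day — holds.
The OS session must be before the Physics session — violated.
OS is a prerequisite for Logic this term — violated.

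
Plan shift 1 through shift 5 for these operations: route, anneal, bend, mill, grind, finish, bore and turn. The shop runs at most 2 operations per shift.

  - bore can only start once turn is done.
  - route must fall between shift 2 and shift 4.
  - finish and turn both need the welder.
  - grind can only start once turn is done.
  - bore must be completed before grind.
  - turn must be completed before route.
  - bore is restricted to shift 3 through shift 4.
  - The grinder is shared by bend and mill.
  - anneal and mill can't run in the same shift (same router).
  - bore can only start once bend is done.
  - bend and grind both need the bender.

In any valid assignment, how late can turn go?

shift 3

Downstream work caps turn at shift 3.
turn at shift 3 is achievable: route=shift 4, mill=shift 2, anneal=shift 1, grind=shift 5, bend=shift 1, turn=shift 3, bore=shift 4, finish=shift 2.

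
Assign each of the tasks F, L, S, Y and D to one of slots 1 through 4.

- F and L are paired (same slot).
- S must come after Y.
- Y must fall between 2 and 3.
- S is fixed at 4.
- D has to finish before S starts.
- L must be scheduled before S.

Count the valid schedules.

18

Splitting on F: it can be 1 (6), 2 (6), 3 (6). Listing each branch's schedules as (L, S, Y, D):
F=1: (1,4,2,1) (1,4,2,2) (1,4,2,3) (1,4,3,1) (1,4,3,2) (1,4,3,3) — 6.
F=2: (2,4,2,1) (2,4,2,2) (2,4,2,3) (2,4,3,1) (2,4,3,2) (2,4,3,3) — 6.
F=3: (3,4,2,1) (3,4,2,2) (3,4,2,3) (3,4,3,1) (3,4,3,2) (3,4,3,3) — 6.
Summing: 6 + 6 + 6 = 18.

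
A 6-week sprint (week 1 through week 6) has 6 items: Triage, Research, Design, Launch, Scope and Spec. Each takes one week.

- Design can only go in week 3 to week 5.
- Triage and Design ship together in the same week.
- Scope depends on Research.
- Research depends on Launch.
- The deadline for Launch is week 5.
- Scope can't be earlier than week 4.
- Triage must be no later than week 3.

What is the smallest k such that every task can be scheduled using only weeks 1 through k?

The precedence chain requires at least 3 distinct weeks.
Scope can't be placed before week 4, so the schedule must run through at least week 4.
4 works (last occupied week: week 4): for example Scope -> week 4, Research -> week 2, Launch -> week 1, Spec -> week 1, Triage -> week 3, Design -> week 3.

4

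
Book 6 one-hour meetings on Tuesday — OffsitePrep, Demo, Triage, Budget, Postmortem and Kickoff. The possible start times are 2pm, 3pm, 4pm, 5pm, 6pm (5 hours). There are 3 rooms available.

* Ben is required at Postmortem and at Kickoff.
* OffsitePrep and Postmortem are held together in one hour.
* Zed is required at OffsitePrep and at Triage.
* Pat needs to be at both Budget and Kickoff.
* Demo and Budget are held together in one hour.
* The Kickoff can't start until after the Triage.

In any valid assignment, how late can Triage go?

Downstream work caps Triage at 5pm.
Triage at 5pm is achievable: Kickoff in 6pm, Demo in 3pm, Budget in 3pm, Triage in 5pm, OffsitePrep in 2pm, Postmortem in 2pm.

5pm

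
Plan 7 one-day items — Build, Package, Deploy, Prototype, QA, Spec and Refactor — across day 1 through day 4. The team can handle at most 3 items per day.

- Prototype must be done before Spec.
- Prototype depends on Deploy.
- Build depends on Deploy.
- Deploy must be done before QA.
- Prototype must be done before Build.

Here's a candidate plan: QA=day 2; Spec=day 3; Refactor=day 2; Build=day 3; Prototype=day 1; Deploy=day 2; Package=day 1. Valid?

Invalid. Prototype depends on Deploy.

The team can handle at most 3 items per day — holds.
Build depends on Deploy — holds.
Prototype must be done before Spec — holds.
Deploy must be done before QA — violated.
Prototype depends on Deploy — violated.
Prototype must be done before Build — holds.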